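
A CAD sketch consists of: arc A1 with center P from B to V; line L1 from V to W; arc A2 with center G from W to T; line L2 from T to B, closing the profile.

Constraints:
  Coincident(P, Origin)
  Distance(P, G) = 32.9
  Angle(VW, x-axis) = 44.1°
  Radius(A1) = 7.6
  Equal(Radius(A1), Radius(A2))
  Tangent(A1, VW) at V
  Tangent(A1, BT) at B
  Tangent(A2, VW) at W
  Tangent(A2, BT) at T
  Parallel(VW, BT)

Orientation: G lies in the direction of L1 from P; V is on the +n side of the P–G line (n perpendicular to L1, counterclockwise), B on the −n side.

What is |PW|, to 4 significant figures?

33.77

The slot axis is L1's direction at 44.1°, so u = (cos 44.1°, sin 44.1°) = (0.7181, 0.6959) and n = (−sin 44.1°, cos 44.1°) = (-0.6959, 0.7181). P is at the origin and G lies 32.9 along u from P, so G = 32.9·u = (23.63, 22.90). Tangency of A1 to both parallel lines with radius 7.6 puts V and B at P ± 7.6·n: V = (-5.289, 5.458), B = (5.289, -5.458). Equal radii place W and T the same way about G: W = G + 7.6·n = (18.34, 28.35), T = G − 7.6·n = (28.92, 17.44). Then |PW| = |W − P| = 33.77.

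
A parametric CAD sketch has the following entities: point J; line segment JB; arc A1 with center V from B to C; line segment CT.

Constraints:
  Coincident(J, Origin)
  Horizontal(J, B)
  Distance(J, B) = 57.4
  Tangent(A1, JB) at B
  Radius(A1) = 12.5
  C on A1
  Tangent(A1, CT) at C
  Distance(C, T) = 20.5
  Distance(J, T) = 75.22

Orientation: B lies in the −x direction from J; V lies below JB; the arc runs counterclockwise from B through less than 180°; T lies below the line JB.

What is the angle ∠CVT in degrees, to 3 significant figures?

58.6°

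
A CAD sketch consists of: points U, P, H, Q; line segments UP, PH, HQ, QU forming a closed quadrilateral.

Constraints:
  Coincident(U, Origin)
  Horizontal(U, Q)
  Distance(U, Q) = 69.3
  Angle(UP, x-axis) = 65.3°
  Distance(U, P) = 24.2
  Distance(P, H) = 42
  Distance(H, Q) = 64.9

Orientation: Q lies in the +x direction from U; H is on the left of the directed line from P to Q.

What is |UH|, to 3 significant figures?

65.8

U is at the origin; U and Q share the same y with |UQ| = 69.3 and Q in +x, so Q = (69.3, 0). UP runs at 65.3° with |UP| = 24.2, so P = (10.1, 22.0). H is determined by |PH| = 42.0 and |HQ| = 64.9 together: it lies at the intersection of circle(P, 42.0) and circle(Q, 64.9). With |PQ| = 63.1, the foot of the radical line on PQ is 12.2 from P and the perpendicular offset is √(42.0² − 12.2²) = 40.2. Taking the left-of-PQ solution: H = (35.5, 55.4).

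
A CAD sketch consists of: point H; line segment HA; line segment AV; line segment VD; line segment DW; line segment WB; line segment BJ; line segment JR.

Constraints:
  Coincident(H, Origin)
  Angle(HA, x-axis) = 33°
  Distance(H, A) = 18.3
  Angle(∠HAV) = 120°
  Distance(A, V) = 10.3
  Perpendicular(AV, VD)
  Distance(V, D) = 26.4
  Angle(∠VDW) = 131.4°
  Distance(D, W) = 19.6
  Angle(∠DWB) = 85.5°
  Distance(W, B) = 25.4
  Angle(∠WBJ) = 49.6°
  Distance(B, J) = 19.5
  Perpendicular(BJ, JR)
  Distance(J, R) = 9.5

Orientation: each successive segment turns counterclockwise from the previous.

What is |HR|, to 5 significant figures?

16.209

∠WBJ = 49.6° gives BJ at 96.500° from the x-axis; with |BJ| = 19.5, J = (-4.8549, 8.7186). The perpendicularity gives JR at right angles to BJ, so JR runs at -173.50°; with |JR| = 9.5, R = (-14.294, 7.6432). Then |HR| = |R − H| = 16.209.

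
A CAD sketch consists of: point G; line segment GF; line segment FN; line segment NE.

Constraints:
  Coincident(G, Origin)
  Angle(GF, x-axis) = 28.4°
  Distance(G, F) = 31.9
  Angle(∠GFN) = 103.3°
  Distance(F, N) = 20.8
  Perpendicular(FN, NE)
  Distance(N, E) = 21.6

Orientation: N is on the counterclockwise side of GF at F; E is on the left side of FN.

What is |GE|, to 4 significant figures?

29.68

∠GFN = 103.3°, so FN runs at 28.4° + (180° − 103.3°) = 105.1° from the x-axis; with |FN| = 20.8, N = F + 20.8·(cos 105.1°, sin 105.1°) = (22.64, 35.25). The perpendicularity gives NE at right angles to FN; with |NE| = 21.6 on the left of FN, E = N + 21.6·(-0.9655, -0.2605) = (1.788, 29.63). Then |GE| = |E − G| = 29.68.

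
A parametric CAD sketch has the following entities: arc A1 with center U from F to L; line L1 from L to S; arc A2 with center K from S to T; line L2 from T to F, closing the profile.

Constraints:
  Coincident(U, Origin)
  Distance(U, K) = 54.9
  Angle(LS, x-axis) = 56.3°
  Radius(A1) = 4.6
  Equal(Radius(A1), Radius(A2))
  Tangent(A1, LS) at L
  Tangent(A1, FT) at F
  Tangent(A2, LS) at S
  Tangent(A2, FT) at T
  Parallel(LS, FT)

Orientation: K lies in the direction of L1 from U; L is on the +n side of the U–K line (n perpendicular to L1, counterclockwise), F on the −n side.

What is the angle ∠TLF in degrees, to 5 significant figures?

80.487°

Tangency of A1 to both parallel lines with radius 4.6 puts L and F at U ± 4.6·n: L = (-3.8270, 2.5523), F = (3.8270, -2.5523). Equal radii place S and T the same way about K: S = K + 4.6·n = (26.634, 48.227), T = K − 4.6·n = (34.288, 43.122). Then cos ∠TLF = LT·LF / (|LT||LF|), giving 80.487°.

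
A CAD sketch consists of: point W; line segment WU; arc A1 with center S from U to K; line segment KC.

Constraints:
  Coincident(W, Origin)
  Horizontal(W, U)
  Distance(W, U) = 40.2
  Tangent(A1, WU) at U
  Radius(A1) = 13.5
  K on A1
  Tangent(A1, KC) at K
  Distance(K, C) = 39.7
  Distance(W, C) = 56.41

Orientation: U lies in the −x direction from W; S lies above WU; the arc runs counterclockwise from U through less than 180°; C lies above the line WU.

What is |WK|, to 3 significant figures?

29.4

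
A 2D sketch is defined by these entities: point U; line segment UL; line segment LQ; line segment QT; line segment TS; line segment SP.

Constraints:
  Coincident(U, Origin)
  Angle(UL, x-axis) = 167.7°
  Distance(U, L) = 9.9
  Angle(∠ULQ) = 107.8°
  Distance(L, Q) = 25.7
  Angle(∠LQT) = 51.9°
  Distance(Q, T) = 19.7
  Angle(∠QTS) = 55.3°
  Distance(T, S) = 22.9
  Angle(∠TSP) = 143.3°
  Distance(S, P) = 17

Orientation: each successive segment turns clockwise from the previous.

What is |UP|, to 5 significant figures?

35.387

U is at the origin; UL runs at 167.7° with length 9.9, so L = (-9.6728, 2.1090). ∠ULQ = 107.8° gives LQ at 95.500° from the x-axis; with |LQ| = 25.7, Q = (-12.136, 27.691). ∠LQT = 51.9° gives QT at -32.600° from the x-axis; with |QT| = 19.7, T = (4.4603, 17.077). ∠QTS = 55.3° gives TS at -157.30° from the x-axis; with |TS| = 22.9, S = (-16.666, 8.2397). ∠TSP = 143.3° gives SP at 166.00° from the x-axis; with |SP| = 17.0, P = (-33.161, 12.352). Then |UP| = |P − U| = 35.387.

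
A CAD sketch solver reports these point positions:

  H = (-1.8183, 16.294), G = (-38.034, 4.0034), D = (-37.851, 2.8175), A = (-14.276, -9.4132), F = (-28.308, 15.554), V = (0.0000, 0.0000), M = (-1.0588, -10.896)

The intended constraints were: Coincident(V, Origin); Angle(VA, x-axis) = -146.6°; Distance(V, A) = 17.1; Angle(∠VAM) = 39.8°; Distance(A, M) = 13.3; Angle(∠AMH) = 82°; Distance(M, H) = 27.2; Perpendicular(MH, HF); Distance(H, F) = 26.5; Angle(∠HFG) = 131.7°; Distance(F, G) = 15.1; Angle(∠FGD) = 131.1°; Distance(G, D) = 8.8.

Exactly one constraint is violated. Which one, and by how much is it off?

Distance(G, D) = 8.8 — off by 7.60.

V = (0.00, 0.00) ✓; VA at -146.6° ✓; |VA| = 17.10 ✓; ∠VAM = 39.80° ✓; |AM| = 13.30 ✓; ∠AMH = 82.00° ✓; |MH| = 27.20 ✓; ∠(MH, HF) = 90.00° ✓; |HF| = 26.50 ✓; ∠HFG = 131.7° ✓; |FG| = 15.10 ✓; ∠FGD = 131.1° ✓; |GD| = 1.200 ✗.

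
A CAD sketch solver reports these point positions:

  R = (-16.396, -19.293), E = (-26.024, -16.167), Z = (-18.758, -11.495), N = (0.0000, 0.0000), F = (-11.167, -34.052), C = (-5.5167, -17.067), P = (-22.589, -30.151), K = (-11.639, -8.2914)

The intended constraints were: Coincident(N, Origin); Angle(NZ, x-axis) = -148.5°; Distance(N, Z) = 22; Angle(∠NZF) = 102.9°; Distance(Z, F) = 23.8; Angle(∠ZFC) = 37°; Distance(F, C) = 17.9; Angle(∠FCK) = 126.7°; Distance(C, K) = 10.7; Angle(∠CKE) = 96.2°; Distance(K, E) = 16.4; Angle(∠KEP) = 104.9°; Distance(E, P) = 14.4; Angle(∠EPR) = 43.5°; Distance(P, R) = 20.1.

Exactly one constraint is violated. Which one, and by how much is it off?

Distance(P, R) = 20.1 — off by 7.60.

N = (0.00, 0.00) ✓; NZ at -148.5° ✓; |NZ| = 22.00 ✓; ∠NZF = 102.9° ✓; |ZF| = 23.80 ✓; ∠ZFC = 37.00° ✓; |FC| = 17.90 ✓; ∠FCK = 126.7° ✓; |CK| = 10.70 ✓; ∠CKE = 96.20° ✓; |KE| = 16.40 ✓; ∠KEP = 104.9° ✓; |EP| = 14.40 ✓; ∠EPR = 43.50° ✓; |PR| = 12.50 ✗.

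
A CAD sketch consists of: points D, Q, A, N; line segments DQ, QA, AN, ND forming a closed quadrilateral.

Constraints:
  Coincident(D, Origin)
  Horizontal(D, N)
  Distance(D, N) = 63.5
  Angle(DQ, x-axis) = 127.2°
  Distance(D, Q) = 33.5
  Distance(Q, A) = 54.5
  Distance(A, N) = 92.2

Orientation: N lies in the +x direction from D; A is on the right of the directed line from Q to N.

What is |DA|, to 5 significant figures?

36.916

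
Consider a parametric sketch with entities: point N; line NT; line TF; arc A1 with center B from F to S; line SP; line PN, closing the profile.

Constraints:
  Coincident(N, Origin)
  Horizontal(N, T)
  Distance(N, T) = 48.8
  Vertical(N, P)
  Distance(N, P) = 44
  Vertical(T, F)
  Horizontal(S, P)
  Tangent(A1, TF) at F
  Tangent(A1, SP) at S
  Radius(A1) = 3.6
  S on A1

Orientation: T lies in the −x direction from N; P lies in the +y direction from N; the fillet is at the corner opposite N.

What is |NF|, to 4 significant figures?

63.35

N is at the origin; NT is horizontal with |NT| = 48.8 and T on the −x side, so T = (-48.80, 0.000). NP is vertical with |NP| = 44.0 and P on the +y side, so P = (0.000, 44.00). The virtual corner opposite N is at (-48.80, 44.00). Tangency of A1 to TF means the radius BF is perpendicular to TF and since A1 is tangent to SP there, BS ⟂ SP, with radius 3.6, so the center B sits 3.6 in from both sides at B = (-45.20, 40.40). That places the tangent points at F = (-48.80, 40.40) on TF and S = (-45.20, 44.00) on SP. Then |NF| = |F − N| = 63.35.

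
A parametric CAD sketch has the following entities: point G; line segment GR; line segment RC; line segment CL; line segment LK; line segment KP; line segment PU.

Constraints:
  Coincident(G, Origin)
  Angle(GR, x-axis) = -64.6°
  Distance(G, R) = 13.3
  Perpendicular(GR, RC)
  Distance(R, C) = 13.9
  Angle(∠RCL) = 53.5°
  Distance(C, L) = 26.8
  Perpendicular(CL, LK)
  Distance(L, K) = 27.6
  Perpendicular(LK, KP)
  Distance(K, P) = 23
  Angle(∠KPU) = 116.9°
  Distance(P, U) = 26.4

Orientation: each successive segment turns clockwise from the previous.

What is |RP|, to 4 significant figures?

17.02

CL ⟂ LK, so LK runs at -11.10°; with |LK| = 27.6, K = (25.39, 3.008). The perpendicularity gives KP at right angles to LK, so KP runs at -101.1°; with |KP| = 23.0, P = (20.96, -19.56). Then |RP| = |P − R| = 17.02.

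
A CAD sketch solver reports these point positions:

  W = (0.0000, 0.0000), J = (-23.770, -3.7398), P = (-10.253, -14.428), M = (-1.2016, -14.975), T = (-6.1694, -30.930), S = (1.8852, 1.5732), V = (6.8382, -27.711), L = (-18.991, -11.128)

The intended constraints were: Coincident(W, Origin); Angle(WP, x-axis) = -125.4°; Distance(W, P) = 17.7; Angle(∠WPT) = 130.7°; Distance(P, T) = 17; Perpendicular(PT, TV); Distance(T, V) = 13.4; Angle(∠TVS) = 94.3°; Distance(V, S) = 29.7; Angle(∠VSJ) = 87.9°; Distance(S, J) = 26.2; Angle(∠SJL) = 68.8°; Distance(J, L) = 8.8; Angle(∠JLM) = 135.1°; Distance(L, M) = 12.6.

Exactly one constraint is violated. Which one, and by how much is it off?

Distance(L, M) = 12.6 — off by 5.60.

W = (0.00, 0.00) ✓; WP at -125.4° ✓; |WP| = 17.70 ✓; ∠WPT = 130.7° ✓; |PT| = 17.00 ✓; ∠(PT, TV) = 90.00° ✓; |TV| = 13.40 ✓; ∠TVS = 94.30° ✓; |VS| = 29.70 ✓; ∠VSJ = 87.90° ✓; |SJ| = 26.20 ✓; ∠SJL = 68.80° ✓; |JL| = 8.799 ✓; ∠JLM = 135.1° ✓; |LM| = 18.20 ✗.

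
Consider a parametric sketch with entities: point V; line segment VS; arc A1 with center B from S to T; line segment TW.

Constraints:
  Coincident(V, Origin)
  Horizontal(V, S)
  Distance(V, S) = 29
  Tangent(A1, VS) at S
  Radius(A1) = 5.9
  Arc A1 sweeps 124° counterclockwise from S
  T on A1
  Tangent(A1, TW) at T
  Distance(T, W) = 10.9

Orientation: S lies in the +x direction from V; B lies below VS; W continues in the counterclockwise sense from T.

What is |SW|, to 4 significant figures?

18.28

On A1, S sits at bearing 90° from B; a 124° counterclockwise sweep puts T at bearing 214°, so T = B + 5.9·(cos 214°, sin 214°) = (24.11, -9.199). Since A1 is tangent to TW there, BT ⟂ TW, so TW runs along (−sin 214°, cos 214°); with |TW| = 10.9, W = (30.20, -18.24). Then |SW| = |W − S| = 18.28.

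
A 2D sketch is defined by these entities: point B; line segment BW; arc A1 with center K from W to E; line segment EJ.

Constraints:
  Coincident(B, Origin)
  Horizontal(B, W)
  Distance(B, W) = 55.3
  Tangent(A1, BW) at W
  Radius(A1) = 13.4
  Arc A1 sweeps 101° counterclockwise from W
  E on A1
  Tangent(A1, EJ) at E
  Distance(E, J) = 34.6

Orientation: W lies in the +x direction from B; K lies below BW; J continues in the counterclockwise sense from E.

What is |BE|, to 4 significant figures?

45.07

Tangency of A1 to BW means the radius KW is perpendicular to BW, so K = W + (0, -13.4) = (55.30, -13.40). On A1, W sits at bearing 90° from K; a 101° counterclockwise sweep puts E at bearing 191°, so E = K + 13.4·(cos 191°, sin 191°) = (42.15, -15.96). Then |BE| = |E − B| = 45.07.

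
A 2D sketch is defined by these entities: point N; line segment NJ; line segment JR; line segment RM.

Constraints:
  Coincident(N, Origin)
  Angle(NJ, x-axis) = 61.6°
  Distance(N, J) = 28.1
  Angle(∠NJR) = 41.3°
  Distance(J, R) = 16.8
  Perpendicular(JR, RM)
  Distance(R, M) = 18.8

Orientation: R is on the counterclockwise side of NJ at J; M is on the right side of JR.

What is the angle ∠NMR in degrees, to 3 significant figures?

6.58°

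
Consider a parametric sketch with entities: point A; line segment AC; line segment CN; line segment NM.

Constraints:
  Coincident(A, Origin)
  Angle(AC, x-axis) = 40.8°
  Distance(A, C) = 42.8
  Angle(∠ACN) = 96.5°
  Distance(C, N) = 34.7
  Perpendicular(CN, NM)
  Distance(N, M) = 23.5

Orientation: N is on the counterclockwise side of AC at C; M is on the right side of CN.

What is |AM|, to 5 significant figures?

76.962

A is at the origin; AC runs at 40.8° with length 42.8, so C = 42.8·(cos 40.8°, sin 40.8°) = (32.399, 27.966). ∠ACN = 96.5°, so CN runs at 40.8° + (180° − 96.5°) = 124.30° from the x-axis; with |CN| = 34.7, N = C + 34.7·(cos 124.30°, sin 124.30°) = (12.845, 56.632). CN is perpendicular to NM; with |NM| = 23.5 on the right of CN, M = N + 23.5·(0.82610, 0.56353) = (32.258, 69.875). Then |AM| = |M − A| = 76.962.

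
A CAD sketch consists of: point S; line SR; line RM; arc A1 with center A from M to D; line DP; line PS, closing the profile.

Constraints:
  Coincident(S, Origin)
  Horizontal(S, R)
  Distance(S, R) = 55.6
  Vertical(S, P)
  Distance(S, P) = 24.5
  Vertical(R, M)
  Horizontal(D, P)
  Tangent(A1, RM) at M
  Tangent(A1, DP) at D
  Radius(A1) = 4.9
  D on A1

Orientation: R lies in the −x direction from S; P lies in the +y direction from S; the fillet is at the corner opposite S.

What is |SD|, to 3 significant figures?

56.3

S is at the origin; S and R share the same y with |SR| = 55.6 and R on the −x side, so R = (-55.6, 0.00). SP is vertical with |SP| = 24.5 and P on the +y side, so P = (0.00, 24.5). The virtual corner opposite S is at (-55.6, 24.5). A1 meets RM tangentially, so AM is at right angles to RM and the tangent condition forces AD to be normal to DP, with radius 4.9, so the center A sits 4.9 in from both sides at A = (-50.7, 19.6). That places the tangent points at M = (-55.6, 19.6) on RM and D = (-50.7, 24.5) on DP. Then |SD| = |D − S| = 56.3.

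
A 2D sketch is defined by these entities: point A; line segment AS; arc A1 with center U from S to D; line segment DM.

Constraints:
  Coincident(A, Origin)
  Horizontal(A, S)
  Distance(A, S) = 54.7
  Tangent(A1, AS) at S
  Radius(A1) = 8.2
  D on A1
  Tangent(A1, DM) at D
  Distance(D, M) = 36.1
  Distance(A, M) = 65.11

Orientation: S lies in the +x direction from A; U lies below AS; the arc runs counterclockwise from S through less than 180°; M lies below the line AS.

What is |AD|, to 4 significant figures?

47.26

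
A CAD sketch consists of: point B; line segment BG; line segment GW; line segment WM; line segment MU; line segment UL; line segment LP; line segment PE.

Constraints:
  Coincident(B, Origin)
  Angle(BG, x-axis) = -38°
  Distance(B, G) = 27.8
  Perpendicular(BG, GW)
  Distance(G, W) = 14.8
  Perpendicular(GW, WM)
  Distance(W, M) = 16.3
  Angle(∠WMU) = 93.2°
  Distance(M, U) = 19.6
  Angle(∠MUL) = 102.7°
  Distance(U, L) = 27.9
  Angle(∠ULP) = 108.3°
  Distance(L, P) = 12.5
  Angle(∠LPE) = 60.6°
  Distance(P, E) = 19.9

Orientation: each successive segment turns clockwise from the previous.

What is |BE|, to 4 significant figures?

24.44

B is at the origin; BG runs at -38.0° with length 27.8, so G = (21.91, -17.12). The perpendicularity gives GW at right angles to BG, so GW runs at -128.0°; with |GW| = 14.8, W = (12.79, -28.78). GW is perpendicular to WM, so WM runs at 142.0°; with |WM| = 16.3, M = (-0.04967, -18.74). ∠WMU = 93.2° gives MU at 55.20° from the x-axis; with |MU| = 19.6, U = (11.14, -2.648). ∠MUL = 102.7° gives UL at -22.10° from the x-axis; with |UL| = 27.9, L = (36.99, -13.14). ∠ULP = 108.3° gives LP at -93.80° from the x-axis; with |LP| = 12.5, P = (36.16, -25.62). ∠LPE = 60.6° gives PE at 146.8° from the x-axis; with |PE| = 19.9, E = (19.51, -14.72). Then |BE| = |E − B| = 24.44.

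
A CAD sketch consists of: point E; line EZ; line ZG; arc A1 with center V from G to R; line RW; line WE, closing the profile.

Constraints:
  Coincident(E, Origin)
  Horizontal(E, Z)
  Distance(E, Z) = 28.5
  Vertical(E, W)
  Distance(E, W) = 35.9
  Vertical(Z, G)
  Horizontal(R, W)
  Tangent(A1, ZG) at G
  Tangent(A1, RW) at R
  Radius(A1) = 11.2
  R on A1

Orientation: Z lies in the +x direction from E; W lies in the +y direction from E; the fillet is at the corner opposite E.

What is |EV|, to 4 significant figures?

30.16

E is at the origin; EZ is horizontal with |EZ| = 28.5 and Z on the +x side, so Z = (28.50, 0.000). EW is vertical with |EW| = 35.9 and W on the +y side, so W = (0.000, 35.90). The virtual corner opposite E is at (28.50, 35.90). A1 meets ZG tangentially, so VG is at right angles to ZG and since A1 is tangent to RW there, VR ⟂ RW, with radius 11.2, so the center V sits 11.2 in from both sides at V = (17.30, 24.70). Then |EV| = |V − E| = 30.16.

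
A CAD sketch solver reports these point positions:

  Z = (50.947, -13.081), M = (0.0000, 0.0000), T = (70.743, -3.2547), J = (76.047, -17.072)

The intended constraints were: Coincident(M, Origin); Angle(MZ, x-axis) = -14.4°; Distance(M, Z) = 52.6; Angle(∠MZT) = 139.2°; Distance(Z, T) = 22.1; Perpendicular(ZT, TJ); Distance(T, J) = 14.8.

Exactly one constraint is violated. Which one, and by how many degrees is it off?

Perpendicular(ZT, TJ) — off by 5.40°.

M = (0.00, 0.00) ✓; MZ at -14.40° ✓; |MZ| = 52.60 ✓; ∠MZT = 139.2° ✓; |ZT| = 22.10 ✓; ∠(ZT, TJ) = 95.40° ✗; |TJ| = 14.80 ✓.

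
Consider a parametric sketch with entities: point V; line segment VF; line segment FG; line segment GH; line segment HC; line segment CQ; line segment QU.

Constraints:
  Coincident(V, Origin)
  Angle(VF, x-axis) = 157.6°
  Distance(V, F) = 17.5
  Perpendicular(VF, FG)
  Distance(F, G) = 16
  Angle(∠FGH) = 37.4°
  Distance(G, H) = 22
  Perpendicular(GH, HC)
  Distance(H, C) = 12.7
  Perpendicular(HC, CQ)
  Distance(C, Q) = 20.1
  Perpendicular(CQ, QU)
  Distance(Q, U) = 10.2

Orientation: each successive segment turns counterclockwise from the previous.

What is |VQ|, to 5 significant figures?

27.290

V is at the origin; VF runs at 157.6° with length 17.5, so F = (-16.180, 6.6687). VF is perpendicular to FG, so FG runs at -112.40°; with |FG| = 16.0, G = (-22.277, -8.1240). ∠FGH = 37.4° gives GH at 30.200° from the x-axis; with |GH| = 22.0, H = (-3.2626, 2.9424). The perpendicularity gives HC at right angles to GH, so HC runs at 120.20°; with |HC| = 12.7, C = (-9.6510, 13.919). HC ⟂ CQ, so CQ runs at -149.80°; with |CQ| = 20.1, Q = (-27.023, 3.8080). Then |VQ| = |Q − V| = 27.290.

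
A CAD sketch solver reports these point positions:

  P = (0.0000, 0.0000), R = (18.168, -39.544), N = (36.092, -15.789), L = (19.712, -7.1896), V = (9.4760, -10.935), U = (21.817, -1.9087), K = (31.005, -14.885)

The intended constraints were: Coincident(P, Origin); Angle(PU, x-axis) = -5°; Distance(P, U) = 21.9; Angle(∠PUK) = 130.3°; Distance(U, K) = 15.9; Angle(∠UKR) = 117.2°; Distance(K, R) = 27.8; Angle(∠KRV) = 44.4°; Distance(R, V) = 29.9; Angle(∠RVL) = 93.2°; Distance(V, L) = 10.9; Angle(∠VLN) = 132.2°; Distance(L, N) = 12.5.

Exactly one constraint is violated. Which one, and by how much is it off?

Distance(L, N) = 12.5 — off by 6.00.

P = (0.00, 0.00) ✓; PU at -5.000° ✓; |PU| = 21.90 ✓; ∠PUK = 130.3° ✓; |UK| = 15.90 ✓; ∠UKR = 117.2° ✓; |KR| = 27.80 ✓; ∠KRV = 44.40° ✓; |RV| = 29.90 ✓; ∠RVL = 93.20° ✓; |VL| = 10.90 ✓; ∠VLN = 132.2° ✓; |LN| = 18.50 ✗.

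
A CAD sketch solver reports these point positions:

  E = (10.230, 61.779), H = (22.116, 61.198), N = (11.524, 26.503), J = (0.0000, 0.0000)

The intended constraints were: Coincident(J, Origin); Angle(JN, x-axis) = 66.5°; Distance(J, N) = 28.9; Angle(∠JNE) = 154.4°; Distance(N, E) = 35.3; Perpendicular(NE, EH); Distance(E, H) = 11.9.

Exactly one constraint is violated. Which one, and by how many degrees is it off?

Perpendicular(NE, EH) — off by 4.90°.

J = (0.00, 0.00) ✓; JN at 66.50° ✓; |JN| = 28.90 ✓; ∠JNE = 154.4° ✓; |NE| = 35.30 ✓; ∠(NE, EH) = 94.90° ✗; |EH| = 11.90 ✓.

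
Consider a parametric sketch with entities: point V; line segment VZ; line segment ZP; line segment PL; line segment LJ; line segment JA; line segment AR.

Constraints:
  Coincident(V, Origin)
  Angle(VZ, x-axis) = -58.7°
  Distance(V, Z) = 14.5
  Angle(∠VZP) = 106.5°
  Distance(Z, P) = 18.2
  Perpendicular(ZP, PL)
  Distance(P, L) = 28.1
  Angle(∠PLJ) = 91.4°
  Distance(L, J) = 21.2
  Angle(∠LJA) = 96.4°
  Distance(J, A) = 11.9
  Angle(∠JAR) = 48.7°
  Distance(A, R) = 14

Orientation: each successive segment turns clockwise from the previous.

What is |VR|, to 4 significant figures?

15.45

V is at the origin; VZ runs at -58.7° with length 14.5, so Z = (7.533, -12.39). ∠VZP = 106.5° gives ZP at -132.2° from the x-axis; with |ZP| = 18.2, P = (-4.692, -25.87). ZP ⟂ PL, so PL runs at 137.8°; with |PL| = 28.1, L = (-25.51, -6.997). ∠PLJ = 91.4° gives LJ at 49.20° from the x-axis; with |LJ| = 21.2, J = (-11.66, 9.051). ∠LJA = 96.4° gives JA at -34.40° from the x-axis; with |JA| = 11.9, A = (-1.838, 2.328). ∠JAR = 48.7° gives AR at -165.7° from the x-axis; with |AR| = 14.0, R = (-15.40, -1.130). Then |VR| = |R − V| = 15.45.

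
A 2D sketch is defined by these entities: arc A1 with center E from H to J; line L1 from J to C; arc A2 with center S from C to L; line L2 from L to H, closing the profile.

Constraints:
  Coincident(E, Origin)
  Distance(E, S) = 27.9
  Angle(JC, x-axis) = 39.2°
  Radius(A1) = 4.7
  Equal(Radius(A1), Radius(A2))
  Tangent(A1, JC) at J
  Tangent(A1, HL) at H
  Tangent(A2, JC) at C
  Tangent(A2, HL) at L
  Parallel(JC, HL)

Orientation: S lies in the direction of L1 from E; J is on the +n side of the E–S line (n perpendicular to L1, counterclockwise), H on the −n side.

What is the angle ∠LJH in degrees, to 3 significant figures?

71.4°

The slot axis is L1's direction at 39.2°, so u = (cos 39.2°, sin 39.2°) = (0.775, 0.632) and n = (−sin 39.2°, cos 39.2°) = (-0.632, 0.775). E is at the origin and S lies 27.9 along u from E, so S = 27.9·u = (21.6, 17.6). Tangency of A1 to both parallel lines with radius 4.7 puts J and H at E ± 4.7·n: J = (-2.97, 3.64), H = (2.97, -3.64). Equal radii place C and L the same way about S: C = S + 4.7·n = (18.7, 21.3), L = S − 4.7·n = (24.6, 14.0). Then cos ∠LJH = JL·JH / (|JL||JH|), giving 71.4°.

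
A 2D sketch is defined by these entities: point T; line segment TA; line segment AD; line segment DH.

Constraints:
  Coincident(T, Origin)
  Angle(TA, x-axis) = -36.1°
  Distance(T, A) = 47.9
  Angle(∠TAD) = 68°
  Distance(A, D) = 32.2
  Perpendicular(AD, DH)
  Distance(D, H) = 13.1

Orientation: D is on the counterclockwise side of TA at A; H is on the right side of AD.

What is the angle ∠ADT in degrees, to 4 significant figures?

72.20°

T is at the origin; TA runs at -36.1° with length 47.9, so A = 47.9·(cos -36.1°, sin -36.1°) = (38.70, -28.22). ∠TAD = 68.0°, so AD runs at -36.1° + (180° − 68.0°) = 75.90° from the x-axis; with |AD| = 32.2, D = A + 32.2·(cos 75.90°, sin 75.90°) = (46.55, 3.007). Then cos ∠ADT = DA·DT / (|DA||DT|), giving 72.20°.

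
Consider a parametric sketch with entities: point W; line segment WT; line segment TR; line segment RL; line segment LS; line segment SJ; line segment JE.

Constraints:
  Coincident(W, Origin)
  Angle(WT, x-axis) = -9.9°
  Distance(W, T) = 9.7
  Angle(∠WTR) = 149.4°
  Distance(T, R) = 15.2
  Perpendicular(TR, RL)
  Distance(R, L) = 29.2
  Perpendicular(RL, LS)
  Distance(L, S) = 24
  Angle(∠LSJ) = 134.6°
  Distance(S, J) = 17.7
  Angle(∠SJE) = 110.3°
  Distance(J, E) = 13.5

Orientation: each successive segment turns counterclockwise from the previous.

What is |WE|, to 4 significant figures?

7.175

W is at the origin; WT runs at -9.9° with length 9.7, so T = (9.556, -1.668). ∠WTR = 149.4° gives TR at 20.70° from the x-axis; with |TR| = 15.2, R = (23.77, 3.705). The perpendicularity gives RL at right angles to TR, so RL runs at 110.7°; with |RL| = 29.2, L = (13.45, 31.02). RL is perpendicular to LS, so LS runs at -159.3°; with |LS| = 24.0, S = (-8.998, 22.54). ∠LSJ = 134.6° gives SJ at -113.9° from the x-axis; with |SJ| = 17.7, J = (-16.17, 6.354). ∠SJE = 110.3° gives JE at -44.20° from the x-axis; with |JE| = 13.5, E = (-6.491, -3.057). Then |WE| = |E − W| = 7.175.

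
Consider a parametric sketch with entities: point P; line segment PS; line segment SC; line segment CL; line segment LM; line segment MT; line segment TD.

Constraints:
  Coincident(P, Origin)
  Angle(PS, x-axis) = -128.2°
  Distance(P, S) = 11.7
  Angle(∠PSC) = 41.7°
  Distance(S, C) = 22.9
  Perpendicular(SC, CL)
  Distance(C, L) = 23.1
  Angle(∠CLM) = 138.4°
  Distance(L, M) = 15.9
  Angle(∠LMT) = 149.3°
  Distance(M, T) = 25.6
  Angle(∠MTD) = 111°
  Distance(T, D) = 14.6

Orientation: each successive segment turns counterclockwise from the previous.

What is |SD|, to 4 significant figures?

37.85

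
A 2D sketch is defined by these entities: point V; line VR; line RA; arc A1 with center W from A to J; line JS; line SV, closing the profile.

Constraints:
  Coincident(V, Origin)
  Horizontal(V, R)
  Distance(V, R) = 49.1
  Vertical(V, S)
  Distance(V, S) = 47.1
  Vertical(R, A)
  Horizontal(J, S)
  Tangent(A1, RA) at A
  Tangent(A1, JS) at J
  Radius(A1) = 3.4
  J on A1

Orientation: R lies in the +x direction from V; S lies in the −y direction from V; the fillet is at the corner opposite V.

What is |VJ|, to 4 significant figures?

65.63

V is at the origin; V and R share the same y with |VR| = 49.1 and R on the +x side, so R = (49.10, 0.000). V and S share the same x with |VS| = 47.1 and S on the −y side, so S = (0.000, -47.10). The virtual corner opposite V is at (49.10, -47.10). The tangent condition forces WA to be normal to RA and tangency of A1 to JS means the radius WJ is perpendicular to JS, with radius 3.4, so the center W sits 3.4 in from both sides at W = (45.70, -43.70). That places the tangent points at A = (49.10, -43.70) on RA and J = (45.70, -47.10) on JS. Then |VJ| = |J − V| = 65.63.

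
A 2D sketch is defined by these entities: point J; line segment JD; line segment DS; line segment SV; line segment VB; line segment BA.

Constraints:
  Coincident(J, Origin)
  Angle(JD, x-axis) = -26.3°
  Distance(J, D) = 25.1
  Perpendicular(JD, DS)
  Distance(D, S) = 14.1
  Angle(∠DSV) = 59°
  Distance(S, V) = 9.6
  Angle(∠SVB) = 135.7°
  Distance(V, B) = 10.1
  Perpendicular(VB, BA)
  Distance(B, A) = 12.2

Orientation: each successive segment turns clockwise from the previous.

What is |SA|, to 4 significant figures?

17.84

∠SVB = 135.7° gives VB at 78.40° from the x-axis; with |VB| = 10.1, B = (13.10, -5.789). The perpendicularity gives BA at right angles to VB, so BA runs at -11.60°; with |BA| = 12.2, A = (25.05, -8.242). Then |SA| = |A − S| = 17.84.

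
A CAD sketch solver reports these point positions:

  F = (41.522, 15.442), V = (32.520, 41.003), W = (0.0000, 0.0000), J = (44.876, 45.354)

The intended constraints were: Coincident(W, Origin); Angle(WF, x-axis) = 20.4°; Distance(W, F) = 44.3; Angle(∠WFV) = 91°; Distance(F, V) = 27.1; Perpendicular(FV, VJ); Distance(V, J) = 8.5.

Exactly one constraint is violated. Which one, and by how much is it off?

Distance(V, J) = 8.5 — off by 4.60.

W = (0.00, 0.00) ✓; WF at 20.40° ✓; |WF| = 44.30 ✓; ∠WFV = 91.00° ✓; |FV| = 27.10 ✓; ∠(FV, VJ) = 90.00° ✓; |VJ| = 13.10 ✗.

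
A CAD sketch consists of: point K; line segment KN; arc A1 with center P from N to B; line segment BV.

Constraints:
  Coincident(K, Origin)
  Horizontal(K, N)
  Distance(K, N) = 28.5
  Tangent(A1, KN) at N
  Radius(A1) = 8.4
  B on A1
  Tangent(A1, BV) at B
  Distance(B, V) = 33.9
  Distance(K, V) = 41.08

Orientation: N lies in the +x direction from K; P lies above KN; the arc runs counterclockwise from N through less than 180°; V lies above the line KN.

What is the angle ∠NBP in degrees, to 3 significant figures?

24.1°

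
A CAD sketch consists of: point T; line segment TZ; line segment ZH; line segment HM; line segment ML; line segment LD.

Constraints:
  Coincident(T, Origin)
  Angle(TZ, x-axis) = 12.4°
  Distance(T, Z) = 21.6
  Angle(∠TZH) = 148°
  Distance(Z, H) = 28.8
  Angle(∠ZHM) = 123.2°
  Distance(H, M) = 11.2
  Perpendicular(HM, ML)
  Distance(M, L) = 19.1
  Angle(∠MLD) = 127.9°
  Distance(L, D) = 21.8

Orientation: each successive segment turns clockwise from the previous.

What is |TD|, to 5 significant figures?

16.696

HM is perpendicular to ML, so ML runs at -166.40°; with |ML| = 19.1, L = (32.297, -20.400). ∠MLD = 127.9° gives LD at 141.50° from the x-axis; with |LD| = 21.8, D = (15.236, -6.8291). Then |TD| = |D − T| = 16.696.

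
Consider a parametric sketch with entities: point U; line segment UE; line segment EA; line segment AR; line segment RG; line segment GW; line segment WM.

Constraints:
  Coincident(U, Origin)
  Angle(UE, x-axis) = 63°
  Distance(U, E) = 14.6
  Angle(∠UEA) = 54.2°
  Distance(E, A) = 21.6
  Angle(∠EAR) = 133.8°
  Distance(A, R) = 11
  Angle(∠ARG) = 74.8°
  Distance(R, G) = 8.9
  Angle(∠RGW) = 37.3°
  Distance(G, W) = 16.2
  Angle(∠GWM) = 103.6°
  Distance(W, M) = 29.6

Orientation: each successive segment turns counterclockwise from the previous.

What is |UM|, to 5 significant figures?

49.412

∠RGW = 37.3° gives GW at 122.90° from the x-axis; with |GW| = 16.2, W = (-21.452, 11.281). ∠GWM = 103.6° gives WM at -160.70° from the x-axis; with |WM| = 29.6, M = (-49.389, 1.4974). Then |UM| = |M − U| = 49.412.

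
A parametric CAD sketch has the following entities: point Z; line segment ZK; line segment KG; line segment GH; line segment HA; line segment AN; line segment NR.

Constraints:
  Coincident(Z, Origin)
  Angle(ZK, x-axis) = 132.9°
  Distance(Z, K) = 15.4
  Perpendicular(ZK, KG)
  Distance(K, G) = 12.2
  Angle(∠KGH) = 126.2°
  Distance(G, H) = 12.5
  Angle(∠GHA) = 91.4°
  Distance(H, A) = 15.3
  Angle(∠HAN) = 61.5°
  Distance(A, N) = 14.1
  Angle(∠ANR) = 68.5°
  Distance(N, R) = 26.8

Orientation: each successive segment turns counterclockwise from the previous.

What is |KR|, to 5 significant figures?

33.361

∠HAN = 61.5° gives AN at 123.80° from the x-axis; with |AN| = 14.1, N = (-10.571, 3.6919). ∠ANR = 68.5° gives NR at -124.70° from the x-axis; with |NR| = 26.8, R = (-25.828, -18.342). Then |KR| = |R − K| = 33.361.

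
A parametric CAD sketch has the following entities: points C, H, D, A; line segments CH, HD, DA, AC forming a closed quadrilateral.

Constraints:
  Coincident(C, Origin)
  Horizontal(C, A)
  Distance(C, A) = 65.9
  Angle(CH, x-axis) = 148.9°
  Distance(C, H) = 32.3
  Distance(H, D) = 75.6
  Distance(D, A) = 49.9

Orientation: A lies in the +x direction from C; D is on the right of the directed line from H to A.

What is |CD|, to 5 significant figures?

44.229

C is at the origin; CA is horizontal with |CA| = 65.9 and A in +x, so A = (65.9, 0). CH runs at 148.9° with |CH| = 32.3, so H = (-27.657, 16.684). D is determined by |HD| = 75.6 and |DA| = 49.9 together: it lies at the intersection of circle(H, 75.6) and circle(A, 49.9). With |HA| = 95.033, the foot of the radical line on HA is 64.486 from H and the perpendicular offset is √(75.6² − 64.486²) = 39.457. Taking the right-of-HA solution: D = (28.900, -33.482).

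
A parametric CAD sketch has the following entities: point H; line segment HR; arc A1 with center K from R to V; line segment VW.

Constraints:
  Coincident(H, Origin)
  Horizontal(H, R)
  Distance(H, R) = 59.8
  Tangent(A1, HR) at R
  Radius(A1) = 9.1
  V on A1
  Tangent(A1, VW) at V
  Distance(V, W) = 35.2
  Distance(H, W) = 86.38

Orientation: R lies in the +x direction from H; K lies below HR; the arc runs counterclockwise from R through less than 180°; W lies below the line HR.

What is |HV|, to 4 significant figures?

54.93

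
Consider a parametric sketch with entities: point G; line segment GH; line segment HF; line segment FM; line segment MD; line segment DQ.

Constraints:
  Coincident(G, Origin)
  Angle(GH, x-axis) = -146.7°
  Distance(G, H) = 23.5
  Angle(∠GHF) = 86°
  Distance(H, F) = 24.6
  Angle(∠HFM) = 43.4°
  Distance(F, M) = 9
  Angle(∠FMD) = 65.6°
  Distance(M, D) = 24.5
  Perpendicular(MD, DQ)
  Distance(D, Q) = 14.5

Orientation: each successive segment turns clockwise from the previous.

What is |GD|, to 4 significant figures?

41.30

G is at the origin; GH runs at -146.7° with length 23.5, so H = (-19.64, -12.90). ∠GHF = 86.0° gives HF at 119.3° from the x-axis; with |HF| = 24.6, F = (-31.68, 8.551). ∠HFM = 43.4° gives FM at -17.30° from the x-axis; with |FM| = 9.0, M = (-23.09, 5.874). ∠FMD = 65.6° gives MD at -131.7° from the x-axis; with |MD| = 24.5, D = (-39.39, -12.42). Then |GD| = |D − G| = 41.30.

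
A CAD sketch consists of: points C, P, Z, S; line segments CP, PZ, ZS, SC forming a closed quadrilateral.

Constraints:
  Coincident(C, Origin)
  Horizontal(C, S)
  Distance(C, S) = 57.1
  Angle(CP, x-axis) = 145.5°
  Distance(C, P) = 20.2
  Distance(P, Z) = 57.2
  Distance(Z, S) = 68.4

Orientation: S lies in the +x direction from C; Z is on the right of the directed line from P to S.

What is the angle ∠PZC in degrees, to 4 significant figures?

15.95°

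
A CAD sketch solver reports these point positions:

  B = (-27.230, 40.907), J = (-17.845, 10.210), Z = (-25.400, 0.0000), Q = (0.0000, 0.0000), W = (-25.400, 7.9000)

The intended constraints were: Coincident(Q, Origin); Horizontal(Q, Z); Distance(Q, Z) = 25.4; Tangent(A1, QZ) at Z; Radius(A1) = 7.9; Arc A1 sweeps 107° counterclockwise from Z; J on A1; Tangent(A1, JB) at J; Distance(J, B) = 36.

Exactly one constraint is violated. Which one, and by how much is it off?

Distance(J, B) = 36 — off by 3.90.

Q = (0.00, 0.00) ✓; Q.y = 0.00, Z.y = 0.00 ✓; |QZ| = 25.40 ✓; ∠(WZ, ZQ) = 90.00° ✓; |WZ| = 7.900 ✓; bearing(W→J) − bearing(W→Z) = 107.0° ✓; |WJ| = 7.900 ✓; ∠(WJ, JB) = 90.00° ✓; |JB| = 32.10 ✗.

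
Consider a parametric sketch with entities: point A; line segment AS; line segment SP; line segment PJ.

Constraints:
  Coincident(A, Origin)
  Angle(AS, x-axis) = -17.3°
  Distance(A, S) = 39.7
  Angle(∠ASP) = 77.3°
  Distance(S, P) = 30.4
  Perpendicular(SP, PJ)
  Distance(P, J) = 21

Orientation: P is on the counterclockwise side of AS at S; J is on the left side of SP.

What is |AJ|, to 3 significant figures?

28.0

A is at the origin; AS runs at -17.3° with length 39.7, so S = 39.7·(cos -17.3°, sin -17.3°) = (37.9, -11.8). ∠ASP = 77.3°, so SP runs at -17.3° + (180° − 77.3°) = 85.4° from the x-axis; with |SP| = 30.4, P = S + 30.4·(cos 85.4°, sin 85.4°) = (40.3, 18.5). SP ⟂ PJ; with |PJ| = 21.0 on the left of SP, J = P + 21.0·(-0.997, 0.0802) = (19.4, 20.2). Then |AJ| = |J − A| = 28.0.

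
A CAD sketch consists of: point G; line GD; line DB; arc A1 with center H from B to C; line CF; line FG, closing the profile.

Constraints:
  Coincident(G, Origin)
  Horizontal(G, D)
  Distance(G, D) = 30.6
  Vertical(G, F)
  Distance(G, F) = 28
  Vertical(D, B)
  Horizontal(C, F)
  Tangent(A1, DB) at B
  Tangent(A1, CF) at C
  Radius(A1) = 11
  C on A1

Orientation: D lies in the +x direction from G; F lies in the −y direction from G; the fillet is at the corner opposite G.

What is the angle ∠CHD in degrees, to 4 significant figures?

147.1°

The virtual corner opposite G is at (30.60, -28.00). A1 meets DB tangentially, so HB is at right angles to DB and tangency of A1 to CF means the radius HC is perpendicular to CF, with radius 11.0, so the center H sits 11.0 in from both sides at H = (19.60, -17.00). That places the tangent points at B = (30.60, -17.00) on DB and C = (19.60, -28.00) on CF. Then cos ∠CHD = HC·HD / (|HC||HD|), giving 147.1°.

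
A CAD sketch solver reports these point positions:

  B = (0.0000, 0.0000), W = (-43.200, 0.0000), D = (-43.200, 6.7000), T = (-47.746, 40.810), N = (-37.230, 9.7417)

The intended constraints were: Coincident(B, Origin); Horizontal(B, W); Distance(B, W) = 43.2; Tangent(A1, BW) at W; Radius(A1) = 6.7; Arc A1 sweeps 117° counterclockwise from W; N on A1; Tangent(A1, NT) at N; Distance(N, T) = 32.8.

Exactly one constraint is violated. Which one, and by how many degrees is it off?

Tangent(A1, NT) at N — off by 8.30°.

B = (0.00, 0.00) ✓; B.y = 0.00, W.y = 0.00 ✓; |BW| = 43.20 ✓; ∠(DW, WB) = 90.00° ✓; |DW| = 6.700 ✓; bearing(D→N) − bearing(D→W) = 117.0° ✓; |DN| = 6.700 ✓; ∠(DN, NT) = 98.30° ✗; |NT| = 32.80 ✓.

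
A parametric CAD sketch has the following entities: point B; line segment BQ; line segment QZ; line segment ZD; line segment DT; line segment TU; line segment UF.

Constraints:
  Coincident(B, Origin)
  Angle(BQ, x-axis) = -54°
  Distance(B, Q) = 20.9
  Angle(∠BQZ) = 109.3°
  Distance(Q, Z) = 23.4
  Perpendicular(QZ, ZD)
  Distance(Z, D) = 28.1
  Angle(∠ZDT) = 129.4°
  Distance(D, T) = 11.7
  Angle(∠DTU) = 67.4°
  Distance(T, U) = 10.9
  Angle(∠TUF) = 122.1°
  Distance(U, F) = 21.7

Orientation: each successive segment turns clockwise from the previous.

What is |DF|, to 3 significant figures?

19.5

B is at the origin; BQ runs at -54.0° with length 20.9, so Q = (12.3, -16.9). ∠BQZ = 109.3° gives QZ at -125° from the x-axis; with |QZ| = 23.4, Z = (-1.04, -36.1). QZ is perpendicular to ZD, so ZD runs at 145°; with |ZD| = 28.1, D = (-24.1, -20.1). ∠ZDT = 129.4° gives DT at 94.7° from the x-axis; with |DT| = 11.7, T = (-25.1, -8.49). ∠DTU = 67.4° gives TU at -17.9° from the x-axis; with |TU| = 10.9, U = (-14.7, -11.8). ∠TUF = 122.1° gives UF at -75.8° from the x-axis; with |UF| = 21.7, F = (-9.40, -32.9). Then |DF| = |F − D| = 19.5.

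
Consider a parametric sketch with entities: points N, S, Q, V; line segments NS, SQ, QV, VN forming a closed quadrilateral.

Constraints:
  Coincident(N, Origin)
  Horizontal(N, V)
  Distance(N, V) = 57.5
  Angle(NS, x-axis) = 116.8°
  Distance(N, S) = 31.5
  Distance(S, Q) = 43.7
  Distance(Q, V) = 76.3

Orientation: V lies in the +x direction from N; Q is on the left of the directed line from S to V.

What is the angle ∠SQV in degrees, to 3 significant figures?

74.3°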